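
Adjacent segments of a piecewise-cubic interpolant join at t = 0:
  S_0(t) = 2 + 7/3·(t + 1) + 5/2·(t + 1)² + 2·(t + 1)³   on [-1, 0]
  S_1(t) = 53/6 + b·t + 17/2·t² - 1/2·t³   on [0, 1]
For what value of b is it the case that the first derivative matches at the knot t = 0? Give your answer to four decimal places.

13.3333

S_0'(t) = 7/3 + 5·(t + 1) + 6·(t + 1)², so S_0'(0) = 40/3. On the right, S_1'(0) = b, so b = 40/3.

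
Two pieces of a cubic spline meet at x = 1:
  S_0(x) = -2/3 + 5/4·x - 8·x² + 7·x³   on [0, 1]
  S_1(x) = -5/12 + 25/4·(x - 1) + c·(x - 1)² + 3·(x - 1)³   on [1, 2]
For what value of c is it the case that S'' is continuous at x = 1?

S_0''(x) = -16 + 42·x, so S_0''(1) = 26. On the right, S_1''(1) = 2c, so c = 13.

13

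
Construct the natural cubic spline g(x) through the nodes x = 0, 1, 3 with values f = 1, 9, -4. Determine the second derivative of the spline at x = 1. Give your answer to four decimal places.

Write σ_i for g''(x_i). With h_i = 1, 2 and divided differences Δ_i = 8, -13/2, the continuity of g' gives the tridiagonal system
  1·σ_0 + 6·σ_1 + 2·σ_2 = 6(Δ_1 - Δ_0) = -87
Natural end conditions: σ_0 = σ_2 = 0.
Solving: σ_0 = 0, σ_1 = -29/2, σ_2 = 0.

-14.5000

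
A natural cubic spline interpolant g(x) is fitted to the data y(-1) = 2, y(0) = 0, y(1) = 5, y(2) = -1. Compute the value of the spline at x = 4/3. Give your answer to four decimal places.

4.2593

Let m_i = g''(x_i). Step sizes h_i = 1, 1, 1; slopes of the chords Δ_i = (y_(i+1) - y_i)/h_i = -2, 5, -6.
  1·m_0 + 4·m_1 + 1·m_2 = 6(Δ_1 - Δ_0) = 42
  1·m_1 + 4·m_2 + 1·m_3 = 6(Δ_2 - Δ_1) = -66
Natural end conditions: m_0 = m_3 = 0.
Solving the tridiagonal system: m_0 = 0, m_1 = 78/5, m_2 = -102/5, m_3 = 0.
On [1, 2], g(x) = 5 + 4/5·(x - 1) - 51/5·(x - 1)² + 17/5·(x - 1)³.
With (x - 1) = 1/3: g(4/3) = 115/27.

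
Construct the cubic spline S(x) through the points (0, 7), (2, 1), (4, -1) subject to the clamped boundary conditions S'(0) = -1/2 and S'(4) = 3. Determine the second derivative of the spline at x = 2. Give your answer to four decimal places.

1.2500

Let M_i = S''(x_i). Step sizes h_i = 2, 2; slopes of the chords Δ_i = (y_(i+1) - y_i)/h_i = -3, -1.
  2·M_0 + 8·M_1 + 2·M_2 = 6(Δ_1 - Δ_0) = 12
Clamped end conditions give two more equations: 2h_0·M_0 + h_0·M_1 = 6(Δ_0 - S'(0)) = -15 and h_1·M_1 + 2h_1·M_2 = 6(S'(4) - Δ_1) = 24.
Forward elimination and back-substitution give M_0 = -35/8, M_1 = 5/4, M_2 = 43/8.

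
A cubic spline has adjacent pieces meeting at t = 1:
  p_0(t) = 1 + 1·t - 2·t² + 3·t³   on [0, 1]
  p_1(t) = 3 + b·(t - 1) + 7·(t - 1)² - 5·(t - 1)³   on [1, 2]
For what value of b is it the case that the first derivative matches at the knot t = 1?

p_0'(t) = 1 - 4·t + 9·t², so p_0'(1) = 6. On the right, p_1'(1) = b, so b = 6.

6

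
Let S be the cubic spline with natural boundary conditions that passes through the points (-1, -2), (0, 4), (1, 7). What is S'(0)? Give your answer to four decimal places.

With σ_i denoting the second derivative at x_i, h_i = 1, 1, and Δ_i = (y_(i+1) − y_i)/h_i = 6, 3:
  1·σ_0 + 4·σ_1 + 1·σ_2 = 6(Δ_1 - Δ_0) = -18
Natural end conditions: σ_0 = σ_2 = 0.
Solving the tridiagonal system: σ_0 = 0, σ_1 = -9/2, σ_2 = 0.
On [0, 1], S'(t) = b_1 + 2c_1·t + 3d_1·t² with b_1 = Δ_1 - h_1(2σ_1 + σ_2)/6 = 9/2, c_1 = σ_1/2 = -9/4, d_1 = (σ_2 - σ_1)/(6h_1) = 3/4. So S'(0) = 9/2.

4.5000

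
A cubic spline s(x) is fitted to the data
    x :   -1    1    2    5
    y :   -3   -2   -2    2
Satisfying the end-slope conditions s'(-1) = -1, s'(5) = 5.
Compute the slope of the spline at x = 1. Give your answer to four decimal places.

0.5238

Let σ_i = s''(x_i). Step sizes h_i = 2, 1, 3; slopes of the chords Δ_i = (y_(i+1) - y_i)/h_i = 1/2, 0, 4/3.
  2·σ_0 + 6·σ_1 + 1·σ_2 = 6(Δ_1 - Δ_0) = -3
  1·σ_1 + 8·σ_2 + 3·σ_3 = 6(Δ_2 - Δ_1) = 8
Clamped end conditions give two more equations: 2h_0·σ_0 + h_0·σ_1 = 6(Δ_0 - s'(-1)) = 9 and h_2·σ_2 + 2h_2·σ_3 = 6(s'(5) - Δ_2) = 22.
Hence σ_0 = 125/42, σ_1 = -61/42, σ_2 = -5/21, σ_3 = 53/14.
On [1, 2], s'(x) = b_1 + 2c_1·(x - 1) + 3d_1·(x - 1)² with b_1 = Δ_1 - h_1(2σ_1 + σ_2)/6 = 11/21, c_1 = σ_1/2 = -61/84, d_1 = (σ_2 - σ_1)/(6h_1) = 17/84. So s'(1) = 11/21.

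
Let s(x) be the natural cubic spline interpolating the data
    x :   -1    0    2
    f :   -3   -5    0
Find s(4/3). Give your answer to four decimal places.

Write M_i for s''(x_i). With h_i = 1, 2 and divided differences Δ_i = -2, 5/2, the continuity of s' gives the tridiagonal system
  1·M_0 + 6·M_1 + 2·M_2 = 6(Δ_1 - Δ_0) = 27
Natural end conditions: M_0 = M_2 = 0.
Solving the tridiagonal system: M_0 = 0, M_1 = 9/2, M_2 = 0.
On [0, 2], s(x) = -5 - 1/2·x + 9/4·x² - 3/8·x³.
With x = 4/3: s(4/3) = -23/9.

-2.5556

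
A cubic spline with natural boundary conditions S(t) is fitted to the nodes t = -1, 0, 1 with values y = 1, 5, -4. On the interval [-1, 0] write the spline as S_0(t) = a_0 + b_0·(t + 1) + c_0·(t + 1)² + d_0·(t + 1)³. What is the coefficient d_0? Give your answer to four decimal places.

-3.2500

Let m_i = S''(x_i). Step sizes h_i = 1, 1; slopes of the chords Δ_i = (y_(i+1) - y_i)/h_i = 4, -9.
  1·m_0 + 4·m_1 + 1·m_2 = 6(Δ_1 - Δ_0) = -78
Natural end conditions: m_0 = m_2 = 0.
Forward elimination and back-substitution give m_0 = 0, m_1 = -39/2, m_2 = 0.
On [-1, 0], with S_0(t) = a_0 + b_0·(t + 1) + c_0·(t + 1)² + d_0·(t + 1)³: c_0 = m_0/2 = 0, d_0 = (m_1 - m_0)/(6h_0) = -13/4, b_0 = Δ_0 - h_0(2m_0 + m_1)/6 = 29/4.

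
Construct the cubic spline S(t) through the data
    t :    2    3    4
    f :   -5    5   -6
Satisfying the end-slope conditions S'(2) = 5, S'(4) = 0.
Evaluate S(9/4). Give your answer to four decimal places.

With M_i denoting the second derivative at x_i, h_i = 1, 1, and Δ_i = (y_(i+1) − y_i)/h_i = 10, -11:
  1·M_0 + 4·M_1 + 1·M_2 = 6(Δ_1 - Δ_0) = -126
Clamped end conditions give two more equations: 2h_0·M_0 + h_0·M_1 = 6(Δ_0 - S'(2)) = 30 and h_1·M_1 + 2h_1·M_2 = 6(S'(4) - Δ_1) = 66.
Forward elimination and back-substitution give M_0 = 44, M_1 = -58, M_2 = 62.
On [2, 3], S(t) = -5 + 5·(t - 2) + 22·(t - 2)² - 17·(t - 2)³.
With (t - 2) = 1/4: S(9/4) = -169/64.

-2.6406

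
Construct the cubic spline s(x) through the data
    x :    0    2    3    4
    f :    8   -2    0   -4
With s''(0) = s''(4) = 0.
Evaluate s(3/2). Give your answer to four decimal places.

-1.4402

Write M_i for s''(x_i). With h_i = 2, 1, 1 and divided differences Δ_i = -5, 2, -4, the continuity of s' gives the tridiagonal system
  2·M_0 + 6·M_1 + 1·M_2 = 6(Δ_1 - Δ_0) = 42
  1·M_1 + 4·M_2 + 1·M_3 = 6(Δ_2 - Δ_1) = -36
Natural end conditions: M_0 = M_3 = 0.
Forward elimination and back-substitution give M_0 = 0, M_1 = 204/23, M_2 = -258/23, M_3 = 0.
On [0, 2], s(x) = 8 - 183/23·x + 0·x² + 17/23·x³.
With x = 3/2: s(3/2) = -265/184.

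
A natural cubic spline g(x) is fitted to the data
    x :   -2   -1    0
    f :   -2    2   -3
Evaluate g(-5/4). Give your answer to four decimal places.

Put M_i = g'' at the i-th knot. Here h = (1, 1) and Δ = (4, -5), so the interior equations h_(i-1)·M_(i-1) + 2(h_(i-1)+h_i)·M_i + h_i·M_(i+1) = 6(Δ_i − Δ_(i-1)) read
  1·M_0 + 4·M_1 + 1·M_2 = 6(Δ_1 - Δ_0) = -54
Natural end conditions: M_0 = M_2 = 0.
Solving: M_0 = 0, M_1 = -27/2, M_2 = 0.
On [-2, -1], g(x) = -2 + 25/4·(x + 2) + 0·(x + 2)² - 9/4·(x + 2)³.
With (x + 2) = 3/4: g(-5/4) = 445/256.

1.7383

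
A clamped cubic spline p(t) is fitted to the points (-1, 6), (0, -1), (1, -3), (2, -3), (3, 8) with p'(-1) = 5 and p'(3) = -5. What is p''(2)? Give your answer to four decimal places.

35.8571

With M_i denoting the second derivative at x_i, h_i = 1, 1, 1, 1, and Δ_i = (y_(i+1) − y_i)/h_i = -7, -2, 0, 11:
  1·M_0 + 4·M_1 + 1·M_2 = 6(Δ_1 - Δ_0) = 30
  1·M_1 + 4·M_2 + 1·M_3 = 6(Δ_2 - Δ_1) = 12
  1·M_2 + 4·M_3 + 1·M_4 = 6(Δ_3 - Δ_2) = 66
Clamped end conditions give two more equations: 2h_0·M_0 + h_0·M_1 = 6(Δ_0 - p'(-1)) = -72 and h_3·M_3 + 2h_3·M_4 = 6(p'(3) - Δ_3) = -96.
Solving the tridiagonal system: M_0 = -659/14, M_1 = 155/7, M_2 = -23/2, M_3 = 251/7, M_4 = -923/14.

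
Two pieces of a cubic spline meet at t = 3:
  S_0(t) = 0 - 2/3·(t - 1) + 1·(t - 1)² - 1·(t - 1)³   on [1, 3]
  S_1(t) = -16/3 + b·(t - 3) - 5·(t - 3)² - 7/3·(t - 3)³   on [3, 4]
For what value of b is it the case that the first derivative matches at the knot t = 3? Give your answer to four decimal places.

S_0'(t) = -2/3 + 2·(t - 1) - 3·(t - 1)², so S_0'(3) = -26/3. On the right, S_1'(3) = b, so b = -26/3.

-8.6667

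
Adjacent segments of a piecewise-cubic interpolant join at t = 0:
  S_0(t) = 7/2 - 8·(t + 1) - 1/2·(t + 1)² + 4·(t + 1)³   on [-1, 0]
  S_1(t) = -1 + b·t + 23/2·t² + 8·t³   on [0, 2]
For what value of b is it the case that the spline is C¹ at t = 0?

S_0'(t) = -8 - 1·(t + 1) + 12·(t + 1)², so S_0'(0) = 3. On the right, S_1'(0) = b, so b = 3.

3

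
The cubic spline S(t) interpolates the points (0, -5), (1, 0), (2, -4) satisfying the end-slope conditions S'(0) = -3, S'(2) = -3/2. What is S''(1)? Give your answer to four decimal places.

Write m_i for S''(x_i). With h_i = 1, 1 and divided differences Δ_i = 5, -4, the continuity of S' gives the tridiagonal system
  1·m_0 + 4·m_1 + 1·m_2 = 6(Δ_1 - Δ_0) = -54
Clamped end conditions give two more equations: 2h_0·m_0 + h_0·m_1 = 6(Δ_0 - S'(0)) = 48 and h_1·m_1 + 2h_1·m_2 = 6(S'(2) - Δ_1) = 15.
Forward elimination and back-substitution give m_0 = 153/4, m_1 = -57/2, m_2 = 87/4.

-28.5000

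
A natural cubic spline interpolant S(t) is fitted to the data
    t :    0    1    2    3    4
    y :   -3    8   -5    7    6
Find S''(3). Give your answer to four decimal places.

-34.1786

Write σ_i for S''(x_i). With h_i = 1, 1, 1, 1 and divided differences Δ_i = 11, -13, 12, -1, the continuity of S' gives the tridiagonal system
  1·σ_0 + 4·σ_1 + 1·σ_2 = 6(Δ_1 - Δ_0) = -144
  1·σ_1 + 4·σ_2 + 1·σ_3 = 6(Δ_2 - Δ_1) = 150
  1·σ_2 + 4·σ_3 + 1·σ_4 = 6(Δ_3 - Δ_2) = -78
Natural end conditions: σ_0 = σ_4 = 0.
Hence σ_0 = 0, σ_1 = -1419/28, σ_2 = 411/7, σ_3 = -957/28, σ_4 = 0.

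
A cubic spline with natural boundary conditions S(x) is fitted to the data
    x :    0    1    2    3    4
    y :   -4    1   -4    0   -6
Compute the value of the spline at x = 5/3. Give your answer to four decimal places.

Put m_i = S'' at the i-th knot. Here h = (1, 1, 1, 1) and Δ = (5, -5, 4, -6), so the interior equations h_(i-1)·m_(i-1) + 2(h_(i-1)+h_i)·m_i + h_i·m_(i+1) = 6(Δ_i − Δ_(i-1)) read
  1·m_0 + 4·m_1 + 1·m_2 = 6(Δ_1 - Δ_0) = -60
  1·m_1 + 4·m_2 + 1·m_3 = 6(Δ_2 - Δ_1) = 54
  1·m_2 + 4·m_3 + 1·m_4 = 6(Δ_3 - Δ_2) = -60
Natural end conditions: m_0 = m_4 = 0.
Solving the tridiagonal system: m_0 = 0, m_1 = -21, m_2 = 24, m_3 = -21, m_4 = 0.
On [1, 2], S(x) = 1 - 2·(x - 1) - 21/2·(x - 1)² + 15/2·(x - 1)³.
With (x - 1) = 2/3: S(5/3) = -25/9.

-2.7778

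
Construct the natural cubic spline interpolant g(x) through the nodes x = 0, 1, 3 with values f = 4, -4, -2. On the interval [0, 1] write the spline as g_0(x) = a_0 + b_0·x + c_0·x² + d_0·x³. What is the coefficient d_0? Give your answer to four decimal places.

1.5000

Let M_i = g''(x_i). Step sizes h_i = 1, 2; slopes of the chords Δ_i = (y_(i+1) - y_i)/h_i = -8, 1.
  1·M_0 + 6·M_1 + 2·M_2 = 6(Δ_1 - Δ_0) = 54
Natural end conditions: M_0 = M_2 = 0.
Hence M_0 = 0, M_1 = 9, M_2 = 0.
On [0, 1], with g_0(x) = a_0 + b_0·x + c_0·x² + d_0·x³: c_0 = M_0/2 = 0, d_0 = (M_1 - M_0)/(6h_0) = 3/2, b_0 = Δ_0 - h_0(2M_0 + M_1)/6 = -19/2.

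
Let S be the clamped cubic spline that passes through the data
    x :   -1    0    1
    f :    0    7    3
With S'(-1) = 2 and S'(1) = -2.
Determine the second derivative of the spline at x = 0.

Let M_i = S''(x_i). Step sizes h_i = 1, 1; slopes of the chords Δ_i = (y_(i+1) - y_i)/h_i = 7, -4.
  1·M_0 + 4·M_1 + 1·M_2 = 6(Δ_1 - Δ_0) = -66
Clamped end conditions give two more equations: 2h_0·M_0 + h_0·M_1 = 6(Δ_0 - S'(-1)) = 30 and h_1·M_1 + 2h_1·M_2 = 6(S'(1) - Δ_1) = 12.
Hence M_0 = 59/2, M_1 = -29, M_2 = 41/2.

-29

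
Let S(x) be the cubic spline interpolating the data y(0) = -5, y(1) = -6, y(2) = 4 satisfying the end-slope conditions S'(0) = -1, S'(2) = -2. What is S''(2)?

-53

Let σ_i = S''(x_i). Step sizes h_i = 1, 1; slopes of the chords Δ_i = (y_(i+1) - y_i)/h_i = -1, 10.
  1·σ_0 + 4·σ_1 + 1·σ_2 = 6(Δ_1 - Δ_0) = 66
Clamped end conditions give two more equations: 2h_0·σ_0 + h_0·σ_1 = 6(Δ_0 - S'(0)) = 0 and h_1·σ_1 + 2h_1·σ_2 = 6(S'(2) - Δ_1) = -72.
Hence σ_0 = -17, σ_1 = 34, σ_2 = -53.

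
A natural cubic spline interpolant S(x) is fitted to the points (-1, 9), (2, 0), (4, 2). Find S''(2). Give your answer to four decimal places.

Let σ_i = S''(x_i). Step sizes h_i = 3, 2; slopes of the chords Δ_i = (y_(i+1) - y_i)/h_i = -3, 1.
  3·σ_0 + 10·σ_1 + 2·σ_2 = 6(Δ_1 - Δ_0) = 24
Natural end conditions: σ_0 = σ_2 = 0.
Solving: σ_0 = 0, σ_1 = 12/5, σ_2 = 0.

2.4000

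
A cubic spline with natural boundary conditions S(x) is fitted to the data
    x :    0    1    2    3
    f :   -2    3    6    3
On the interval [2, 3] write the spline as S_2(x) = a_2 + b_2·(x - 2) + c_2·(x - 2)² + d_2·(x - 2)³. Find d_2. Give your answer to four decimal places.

1.4667

With M_i denoting the second derivative at x_i, h_i = 1, 1, 1, and Δ_i = (y_(i+1) − y_i)/h_i = 5, 3, -3:
  1·M_0 + 4·M_1 + 1·M_2 = 6(Δ_1 - Δ_0) = -12
  1·M_1 + 4·M_2 + 1·M_3 = 6(Δ_2 - Δ_1) = -36
Natural end conditions: M_0 = M_3 = 0.
Solving: M_0 = 0, M_1 = -4/5, M_2 = -44/5, M_3 = 0.
On [2, 3], with S_2(x) = a_2 + b_2·(x - 2) + c_2·(x - 2)² + d_2·(x - 2)³: c_2 = M_2/2 = -22/5, d_2 = (M_3 - M_2)/(6h_2) = 22/15, b_2 = Δ_2 - h_2(2M_2 + M_3)/6 = -1/15.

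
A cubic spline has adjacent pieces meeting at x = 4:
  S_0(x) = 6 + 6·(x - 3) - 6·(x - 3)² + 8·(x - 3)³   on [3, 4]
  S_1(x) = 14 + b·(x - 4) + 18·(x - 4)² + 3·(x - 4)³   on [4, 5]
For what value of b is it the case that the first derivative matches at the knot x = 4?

S_0'(x) = 6 - 12·(x - 3) + 24·(x - 3)², so S_0'(4) = 18. On the right, S_1'(4) = b, so b = 18.

18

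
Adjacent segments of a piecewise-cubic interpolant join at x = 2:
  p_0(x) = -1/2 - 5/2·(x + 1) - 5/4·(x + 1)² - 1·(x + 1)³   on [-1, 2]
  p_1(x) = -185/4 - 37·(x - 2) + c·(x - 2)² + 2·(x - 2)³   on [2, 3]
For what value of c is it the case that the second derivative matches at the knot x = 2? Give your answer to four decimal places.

p_0''(x) = -5/2 - 6·(x + 1), so p_0''(2) = -41/2. On the right, p_1''(2) = 2c, so c = -41/4.

-10.2500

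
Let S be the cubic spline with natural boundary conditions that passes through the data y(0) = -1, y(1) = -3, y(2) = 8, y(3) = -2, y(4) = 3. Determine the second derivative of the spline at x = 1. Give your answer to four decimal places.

With M_i denoting the second derivative at x_i, h_i = 1, 1, 1, 1, and Δ_i = (y_(i+1) − y_i)/h_i = -2, 11, -10, 5:
  1·M_0 + 4·M_1 + 1·M_2 = 6(Δ_1 - Δ_0) = 78
  1·M_1 + 4·M_2 + 1·M_3 = 6(Δ_2 - Δ_1) = -126
  1·M_2 + 4·M_3 + 1·M_4 = 6(Δ_3 - Δ_2) = 90
Natural end conditions: M_0 = M_4 = 0.
Hence M_0 = 0, M_1 = 63/2, M_2 = -48, M_3 = 69/2, M_4 = 0.

31.5000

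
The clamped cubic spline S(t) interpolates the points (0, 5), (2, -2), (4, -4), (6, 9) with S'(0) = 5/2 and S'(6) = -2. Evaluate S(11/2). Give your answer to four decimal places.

8.0938

Let σ_i = S''(x_i). Step sizes h_i = 2, 2, 2; slopes of the chords Δ_i = (y_(i+1) - y_i)/h_i = -7/2, -1, 13/2.
  2·σ_0 + 8·σ_1 + 2·σ_2 = 6(Δ_1 - Δ_0) = 15
  2·σ_1 + 8·σ_2 + 2·σ_3 = 6(Δ_2 - Δ_1) = 45
Clamped end conditions give two more equations: 2h_0·σ_0 + h_0·σ_1 = 6(Δ_0 - S'(0)) = -36 and h_2·σ_2 + 2h_2·σ_3 = 6(S'(6) - Δ_2) = -51.
Forward elimination and back-substitution give σ_0 = -10, σ_1 = 2, σ_2 = 19/2, σ_3 = -35/2.
On [4, 6], S(t) = -4 + 6·(t - 4) + 19/4·(t - 4)² - 9/4·(t - 4)³.
With (t - 4) = 3/2: S(11/2) = 259/32.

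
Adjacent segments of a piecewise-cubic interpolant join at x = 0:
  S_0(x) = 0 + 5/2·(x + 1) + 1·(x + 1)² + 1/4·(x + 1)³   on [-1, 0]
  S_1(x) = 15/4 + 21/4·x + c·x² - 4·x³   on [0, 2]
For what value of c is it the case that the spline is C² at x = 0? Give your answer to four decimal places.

S_0''(x) = 2 + 3/2·(x + 1), so S_0''(0) = 7/2. On the right, S_1''(0) = 2c, so c = 7/4.

1.7500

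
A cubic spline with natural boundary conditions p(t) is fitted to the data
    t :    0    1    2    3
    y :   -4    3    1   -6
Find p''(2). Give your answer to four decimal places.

Write M_i for p''(x_i). With h_i = 1, 1, 1 and divided differences Δ_i = 7, -2, -7, the continuity of p' gives the tridiagonal system
  1·M_0 + 4·M_1 + 1·M_2 = 6(Δ_1 - Δ_0) = -54
  1·M_1 + 4·M_2 + 1·M_3 = 6(Δ_2 - Δ_1) = -30
Natural end conditions: M_0 = M_3 = 0.
Solving: M_0 = 0, M_1 = -62/5, M_2 = -22/5, M_3 = 0.

-4.4000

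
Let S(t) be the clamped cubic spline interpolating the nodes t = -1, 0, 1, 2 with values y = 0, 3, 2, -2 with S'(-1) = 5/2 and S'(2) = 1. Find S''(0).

Write m_i for S''(x_i). With h_i = 1, 1, 1 and divided differences Δ_i = 3, -1, -4, the continuity of S' gives the tridiagonal system
  1·m_0 + 4·m_1 + 1·m_2 = 6(Δ_1 - Δ_0) = -24
  1·m_1 + 4·m_2 + 1·m_3 = 6(Δ_2 - Δ_1) = -18
Clamped end conditions give two more equations: 2h_0·m_0 + h_0·m_1 = 6(Δ_0 - S'(-1)) = 3 and h_2·m_2 + 2h_2·m_3 = 6(S'(2) - Δ_2) = 30.
Solving: m_0 = 4, m_1 = -5, m_2 = -8, m_3 = 19.

-5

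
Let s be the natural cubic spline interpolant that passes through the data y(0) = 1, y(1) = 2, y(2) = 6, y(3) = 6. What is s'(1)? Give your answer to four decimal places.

3.1333

Let M_i = s''(x_i). Step sizes h_i = 1, 1, 1; slopes of the chords Δ_i = (y_(i+1) - y_i)/h_i = 1, 4, 0.
  1·M_0 + 4·M_1 + 1·M_2 = 6(Δ_1 - Δ_0) = 18
  1·M_1 + 4·M_2 + 1·M_3 = 6(Δ_2 - Δ_1) = -24
Natural end conditions: M_0 = M_3 = 0.
Solving the tridiagonal system: M_0 = 0, M_1 = 32/5, M_2 = -38/5, M_3 = 0.
On [1, 2], s'(x) = b_1 + 2c_1·(x - 1) + 3d_1·(x - 1)² with b_1 = Δ_1 - h_1(2M_1 + M_2)/6 = 47/15, c_1 = M_1/2 = 16/5, d_1 = (M_2 - M_1)/(6h_1) = -7/3. So s'(1) = 47/15.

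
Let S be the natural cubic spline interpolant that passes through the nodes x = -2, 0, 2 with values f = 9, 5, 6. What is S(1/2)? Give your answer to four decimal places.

4.8398

Let M_i = S''(x_i). Step sizes h_i = 2, 2; slopes of the chords Δ_i = (y_(i+1) - y_i)/h_i = -2, 1/2.
  2·M_0 + 8·M_1 + 2·M_2 = 6(Δ_1 - Δ_0) = 15
Natural end conditions: M_0 = M_2 = 0.
Solving the tridiagonal system: M_0 = 0, M_1 = 15/8, M_2 = 0.
On [0, 2], S(x) = 5 - 3/4·x + 15/16·x² - 5/32·x³.
With x = 1/2: S(1/2) = 1239/256.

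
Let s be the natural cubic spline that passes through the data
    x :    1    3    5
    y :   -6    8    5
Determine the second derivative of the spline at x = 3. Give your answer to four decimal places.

-6.3750

Write M_i for s''(x_i). With h_i = 2, 2 and divided differences Δ_i = 7, -3/2, the continuity of s' gives the tridiagonal system
  2·M_0 + 8·M_1 + 2·M_2 = 6(Δ_1 - Δ_0) = -51
Natural end conditions: M_0 = M_2 = 0.
Hence M_0 = 0, M_1 = -51/8, M_2 = 0.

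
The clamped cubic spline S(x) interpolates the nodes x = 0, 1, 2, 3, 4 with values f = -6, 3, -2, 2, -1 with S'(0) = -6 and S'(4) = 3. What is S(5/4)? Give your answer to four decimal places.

3.0273

Put M_i = S'' at the i-th knot. Here h = (1, 1, 1, 1) and Δ = (9, -5, 4, -3), so the interior equations h_(i-1)·M_(i-1) + 2(h_(i-1)+h_i)·M_i + h_i·M_(i+1) = 6(Δ_i − Δ_(i-1)) read
  1·M_0 + 4·M_1 + 1·M_2 = 6(Δ_1 - Δ_0) = -84
  1·M_1 + 4·M_2 + 1·M_3 = 6(Δ_2 - Δ_1) = 54
  1·M_2 + 4·M_3 + 1·M_4 = 6(Δ_3 - Δ_2) = -42
Clamped end conditions give two more equations: 2h_0·M_0 + h_0·M_1 = 6(Δ_0 - S'(0)) = 90 and h_3·M_3 + 2h_3·M_4 = 6(S'(4) - Δ_3) = 36.
Forward elimination and back-substitution give M_0 = 951/14, M_1 = -321/7, M_2 = 63/2, M_3 = -183/7, M_4 = 435/14.
On [1, 2], S(x) = 3 + 141/28·(x - 1) - 321/14·(x - 1)² + 361/28·(x - 1)³.
With (x - 1) = 1/4: S(5/4) = 775/256.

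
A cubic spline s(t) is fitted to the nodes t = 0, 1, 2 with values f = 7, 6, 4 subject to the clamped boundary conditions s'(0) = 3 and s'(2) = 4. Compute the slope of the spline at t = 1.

Write σ_i for s''(x_i). With h_i = 1, 1 and divided differences Δ_i = -1, -2, the continuity of s' gives the tridiagonal system
  1·σ_0 + 4·σ_1 + 1·σ_2 = 6(Δ_1 - Δ_0) = -6
Clamped end conditions give two more equations: 2h_0·σ_0 + h_0·σ_1 = 6(Δ_0 - s'(0)) = -24 and h_1·σ_1 + 2h_1·σ_2 = 6(s'(2) - Δ_1) = 36.
Solving: σ_0 = -10, σ_1 = -4, σ_2 = 20.
On [1, 2], s'(t) = b_1 + 2c_1·(t - 1) + 3d_1·(t - 1)² with b_1 = Δ_1 - h_1(2σ_1 + σ_2)/6 = -4, c_1 = σ_1/2 = -2, d_1 = (σ_2 - σ_1)/(6h_1) = 4. So s'(1) = -4.

-4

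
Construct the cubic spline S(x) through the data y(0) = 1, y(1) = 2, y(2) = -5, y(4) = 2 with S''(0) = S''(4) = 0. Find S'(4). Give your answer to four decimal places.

7.8478

Write σ_i for S''(x_i). With h_i = 1, 1, 2 and divided differences Δ_i = 1, -7, 7/2, the continuity of S' gives the tridiagonal system
  1·σ_0 + 4·σ_1 + 1·σ_2 = 6(Δ_1 - Δ_0) = -48
  1·σ_1 + 6·σ_2 + 2·σ_3 = 6(Δ_2 - Δ_1) = 63
Natural end conditions: σ_0 = σ_3 = 0.
Solving the tridiagonal system: σ_0 = 0, σ_1 = -351/23, σ_2 = 300/23, σ_3 = 0.
On [2, 4], S'(x) = b_2 + 2c_2·(x - 2) + 3d_2·(x - 2)² with b_2 = Δ_2 - h_2(2σ_2 + σ_3)/6 = -239/46, c_2 = σ_2/2 = 150/23, d_2 = (σ_3 - σ_2)/(6h_2) = -25/23. So S'(4) = 361/46.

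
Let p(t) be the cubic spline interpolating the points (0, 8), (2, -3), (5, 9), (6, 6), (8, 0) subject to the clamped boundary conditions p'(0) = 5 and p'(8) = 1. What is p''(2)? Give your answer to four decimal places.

With σ_i denoting the second derivative at x_i, h_i = 2, 3, 1, 2, and Δ_i = (y_(i+1) − y_i)/h_i = -11/2, 4, -3, -3:
  2·σ_0 + 10·σ_1 + 3·σ_2 = 6(Δ_1 - Δ_0) = 57
  3·σ_1 + 8·σ_2 + 1·σ_3 = 6(Δ_2 - Δ_1) = -42
  1·σ_2 + 6·σ_3 + 2·σ_4 = 6(Δ_3 - Δ_2) = 0
Clamped end conditions give two more equations: 2h_0·σ_0 + h_0·σ_1 = 6(Δ_0 - p'(0)) = -63 and h_3·σ_3 + 2h_3·σ_4 = 6(p'(8) - Δ_3) = 24.
Solving: σ_0 = -3041/136, σ_1 = 899/68, σ_2 = -691/68, σ_3 = -25/68, σ_4 = 841/136.

13.2206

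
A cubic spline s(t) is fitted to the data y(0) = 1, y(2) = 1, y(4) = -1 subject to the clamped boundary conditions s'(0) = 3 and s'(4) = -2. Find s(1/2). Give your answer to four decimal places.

1.9375

Put M_i = s'' at the i-th knot. Here h = (2, 2) and Δ = (0, -1), so the interior equations h_(i-1)·M_(i-1) + 2(h_(i-1)+h_i)·M_i + h_i·M_(i+1) = 6(Δ_i − Δ_(i-1)) read
  2·M_0 + 8·M_1 + 2·M_2 = 6(Δ_1 - Δ_0) = -6
Clamped end conditions give two more equations: 2h_0·M_0 + h_0·M_1 = 6(Δ_0 - s'(0)) = -18 and h_1·M_1 + 2h_1·M_2 = 6(s'(4) - Δ_1) = -6.
Solving the tridiagonal system: M_0 = -5, M_1 = 1, M_2 = -2.
On [0, 2], s(t) = 1 + 3·t - 5/2·t² + 1/2·t³.
With t = 1/2: s(1/2) = 31/16.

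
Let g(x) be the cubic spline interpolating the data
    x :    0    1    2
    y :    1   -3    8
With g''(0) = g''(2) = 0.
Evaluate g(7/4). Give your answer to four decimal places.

4.3711

Put M_i = g'' at the i-th knot. Here h = (1, 1) and Δ = (-4, 11), so the interior equations h_(i-1)·M_(i-1) + 2(h_(i-1)+h_i)·M_i + h_i·M_(i+1) = 6(Δ_i − Δ_(i-1)) read
  1·M_0 + 4·M_1 + 1·M_2 = 6(Δ_1 - Δ_0) = 90
Natural end conditions: M_0 = M_2 = 0.
Solving the tridiagonal system: M_0 = 0, M_1 = 45/2, M_2 = 0.
On [1, 2], g(x) = -3 + 7/2·(x - 1) + 45/4·(x - 1)² - 15/4·(x - 1)³.
With (x - 1) = 3/4: g(7/4) = 1119/256.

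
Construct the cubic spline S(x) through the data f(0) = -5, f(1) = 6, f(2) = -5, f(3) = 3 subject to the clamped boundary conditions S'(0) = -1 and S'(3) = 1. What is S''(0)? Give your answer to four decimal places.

68.1333

With M_i denoting the second derivative at x_i, h_i = 1, 1, 1, and Δ_i = (y_(i+1) − y_i)/h_i = 11, -11, 8:
  1·M_0 + 4·M_1 + 1·M_2 = 6(Δ_1 - Δ_0) = -132
  1·M_1 + 4·M_2 + 1·M_3 = 6(Δ_2 - Δ_1) = 114
Clamped end conditions give two more equations: 2h_0·M_0 + h_0·M_1 = 6(Δ_0 - S'(0)) = 72 and h_2·M_2 + 2h_2·M_3 = 6(S'(3) - Δ_2) = -42.
Solving the tridiagonal system: M_0 = 1022/15, M_1 = -964/15, M_2 = 854/15, M_3 = -742/15.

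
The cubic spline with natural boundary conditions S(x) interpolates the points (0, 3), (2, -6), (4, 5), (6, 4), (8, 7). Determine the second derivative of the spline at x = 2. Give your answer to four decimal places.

With m_i denoting the second derivative at x_i, h_i = 2, 2, 2, 2, and Δ_i = (y_(i+1) − y_i)/h_i = -9/2, 11/2, -1/2, 3/2:
  2·m_0 + 8·m_1 + 2·m_2 = 6(Δ_1 - Δ_0) = 60
  2·m_1 + 8·m_2 + 2·m_3 = 6(Δ_2 - Δ_1) = -36
  2·m_2 + 8·m_3 + 2·m_4 = 6(Δ_3 - Δ_2) = 12
Natural end conditions: m_0 = m_4 = 0.
Solving: m_0 = 0, m_1 = 66/7, m_2 = -54/7, m_3 = 24/7, m_4 = 0.

9.4286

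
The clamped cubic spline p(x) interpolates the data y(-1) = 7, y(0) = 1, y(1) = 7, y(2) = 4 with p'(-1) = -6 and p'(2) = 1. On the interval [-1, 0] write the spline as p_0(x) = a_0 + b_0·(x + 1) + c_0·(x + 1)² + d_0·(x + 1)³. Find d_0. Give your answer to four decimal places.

Put m_i = p'' at the i-th knot. Here h = (1, 1, 1) and Δ = (-6, 6, -3), so the interior equations h_(i-1)·m_(i-1) + 2(h_(i-1)+h_i)·m_i + h_i·m_(i+1) = 6(Δ_i − Δ_(i-1)) read
  1·m_0 + 4·m_1 + 1·m_2 = 6(Δ_1 - Δ_0) = 72
  1·m_1 + 4·m_2 + 1·m_3 = 6(Δ_2 - Δ_1) = -54
Clamped end conditions give two more equations: 2h_0·m_0 + h_0·m_1 = 6(Δ_0 - p'(-1)) = 0 and h_2·m_2 + 2h_2·m_3 = 6(p'(2) - Δ_2) = 24.
Solving the tridiagonal system: m_0 = -212/15, m_1 = 424/15, m_2 = -404/15, m_3 = 382/15.
On [-1, 0], with p_0(x) = a_0 + b_0·(x + 1) + c_0·(x + 1)² + d_0·(x + 1)³: c_0 = m_0/2 = -106/15, d_0 = (m_1 - m_0)/(6h_0) = 106/15, b_0 = Δ_0 - h_0(2m_0 + m_1)/6 = -6.

7.0667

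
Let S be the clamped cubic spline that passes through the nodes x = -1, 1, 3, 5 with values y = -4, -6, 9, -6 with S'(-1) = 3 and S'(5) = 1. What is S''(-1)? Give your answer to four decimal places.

-13.4667

Let M_i = S''(x_i). Step sizes h_i = 2, 2, 2; slopes of the chords Δ_i = (y_(i+1) - y_i)/h_i = -1, 15/2, -15/2.
  2·M_0 + 8·M_1 + 2·M_2 = 6(Δ_1 - Δ_0) = 51
  2·M_1 + 8·M_2 + 2·M_3 = 6(Δ_2 - Δ_1) = -90
Clamped end conditions give two more equations: 2h_0·M_0 + h_0·M_1 = 6(Δ_0 - S'(-1)) = -24 and h_2·M_2 + 2h_2·M_3 = 6(S'(5) - Δ_2) = 51.
Hence M_0 = -202/15, M_1 = 224/15, M_2 = -623/30, M_3 = 347/15.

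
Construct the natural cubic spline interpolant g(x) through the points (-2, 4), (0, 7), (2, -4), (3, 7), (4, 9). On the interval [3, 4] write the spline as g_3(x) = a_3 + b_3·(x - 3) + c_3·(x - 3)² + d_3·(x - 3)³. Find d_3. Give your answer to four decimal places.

Write M_i for g''(x_i). With h_i = 2, 2, 1, 1 and divided differences Δ_i = 3/2, -11/2, 11, 2, the continuity of g' gives the tridiagonal system
  2·M_0 + 8·M_1 + 2·M_2 = 6(Δ_1 - Δ_0) = -42
  2·M_1 + 6·M_2 + 1·M_3 = 6(Δ_2 - Δ_1) = 99
  1·M_2 + 4·M_3 + 1·M_4 = 6(Δ_3 - Δ_2) = -54
Natural end conditions: M_0 = M_4 = 0.
Solving: M_0 = 0, M_1 = -311/28, M_2 = 164/7, M_3 = -271/14, M_4 = 0.
On [3, 4], with g_3(x) = a_3 + b_3·(x - 3) + c_3·(x - 3)² + d_3·(x - 3)³: c_3 = M_3/2 = -271/28, d_3 = (M_4 - M_3)/(6h_3) = 271/84, b_3 = Δ_3 - h_3(2M_3 + M_4)/6 = 355/42.

3.2262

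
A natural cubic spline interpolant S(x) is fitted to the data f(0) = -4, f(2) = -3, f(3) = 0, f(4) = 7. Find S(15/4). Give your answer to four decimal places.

With m_i denoting the second derivative at x_i, h_i = 2, 1, 1, and Δ_i = (y_(i+1) − y_i)/h_i = 1/2, 3, 7:
  2·m_0 + 6·m_1 + 1·m_2 = 6(Δ_1 - Δ_0) = 15
  1·m_1 + 4·m_2 + 1·m_3 = 6(Δ_2 - Δ_1) = 24
Natural end conditions: m_0 = m_3 = 0.
Forward elimination and back-substitution give m_0 = 0, m_1 = 36/23, m_2 = 129/23, m_3 = 0.
On [3, 4], S(x) = 0 + 118/23·(x - 3) + 129/46·(x - 3)² - 43/46·(x - 3)³.
With (x - 3) = 3/4: S(15/4) = 14811/2944.

5.0309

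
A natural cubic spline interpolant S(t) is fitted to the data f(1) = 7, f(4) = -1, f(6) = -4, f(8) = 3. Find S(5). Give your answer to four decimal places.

-3.4276

Put σ_i = S'' at the i-th knot. Here h = (3, 2, 2) and Δ = (-8/3, -3/2, 7/2), so the interior equations h_(i-1)·σ_(i-1) + 2(h_(i-1)+h_i)·σ_i + h_i·σ_(i+1) = 6(Δ_i − Δ_(i-1)) read
  3·σ_0 + 10·σ_1 + 2·σ_2 = 6(Δ_1 - Δ_0) = 7
  2·σ_1 + 8·σ_2 + 2·σ_3 = 6(Δ_2 - Δ_1) = 30
Natural end conditions: σ_0 = σ_3 = 0.
Solving the tridiagonal system: σ_0 = 0, σ_1 = -1/19, σ_2 = 143/38, σ_3 = 0.
On [4, 6], S(t) = -1 - 155/57·(t - 4) - 1/38·(t - 4)² + 145/456·(t - 4)³.
With (t - 4) = 1: S(5) = -521/152.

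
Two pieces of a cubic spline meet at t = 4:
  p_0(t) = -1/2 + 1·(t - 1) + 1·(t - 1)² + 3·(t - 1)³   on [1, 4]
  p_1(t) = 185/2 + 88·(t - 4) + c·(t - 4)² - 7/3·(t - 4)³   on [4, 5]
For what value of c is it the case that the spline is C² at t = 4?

28

p_0''(t) = 2 + 18·(t - 1), so p_0''(4) = 56. On the right, p_1''(4) = 2c, so c = 28.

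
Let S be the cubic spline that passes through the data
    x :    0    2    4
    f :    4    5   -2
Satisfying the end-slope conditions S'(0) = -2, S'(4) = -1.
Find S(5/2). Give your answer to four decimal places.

Let σ_i = S''(x_i). Step sizes h_i = 2, 2; slopes of the chords Δ_i = (y_(i+1) - y_i)/h_i = 1/2, -7/2.
  2·σ_0 + 8·σ_1 + 2·σ_2 = 6(Δ_1 - Δ_0) = -24
Clamped end conditions give two more equations: 2h_0·σ_0 + h_0·σ_1 = 6(Δ_0 - S'(0)) = 15 and h_1·σ_1 + 2h_1·σ_2 = 6(S'(4) - Δ_1) = 15.
Solving: σ_0 = 7, σ_1 = -13/2, σ_2 = 7.
On [2, 4], S(x) = 5 - 3/2·(x - 2) - 13/4·(x - 2)² + 9/8·(x - 2)³.
With (x - 2) = 1/2: S(5/2) = 229/64.

3.5781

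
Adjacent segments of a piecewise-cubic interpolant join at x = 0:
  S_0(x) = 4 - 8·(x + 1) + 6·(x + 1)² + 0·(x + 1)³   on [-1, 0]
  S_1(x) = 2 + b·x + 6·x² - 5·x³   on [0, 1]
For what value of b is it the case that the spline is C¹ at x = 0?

4

S_0'(x) = -8 + 12·(x + 1) + 0·(x + 1)², so S_0'(0) = 4. On the right, S_1'(0) = b, so b = 4.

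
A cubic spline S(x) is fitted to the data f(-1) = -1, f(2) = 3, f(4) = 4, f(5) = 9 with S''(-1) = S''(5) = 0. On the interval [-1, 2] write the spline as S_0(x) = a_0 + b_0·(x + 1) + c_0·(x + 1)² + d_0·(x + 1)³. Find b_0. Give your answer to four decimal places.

Write σ_i for S''(x_i). With h_i = 3, 2, 1 and divided differences Δ_i = 4/3, 1/2, 5, the continuity of S' gives the tridiagonal system
  3·σ_0 + 10·σ_1 + 2·σ_2 = 6(Δ_1 - Δ_0) = -5
  2·σ_1 + 6·σ_2 + 1·σ_3 = 6(Δ_2 - Δ_1) = 27
Natural end conditions: σ_0 = σ_3 = 0.
Solving the tridiagonal system: σ_0 = 0, σ_1 = -3/2, σ_2 = 5, σ_3 = 0.
On [-1, 2], with S_0(x) = a_0 + b_0·(x + 1) + c_0·(x + 1)² + d_0·(x + 1)³: c_0 = σ_0/2 = 0, d_0 = (σ_1 - σ_0)/(6h_0) = -1/12, b_0 = Δ_0 - h_0(2σ_0 + σ_1)/6 = 25/12.

2.0833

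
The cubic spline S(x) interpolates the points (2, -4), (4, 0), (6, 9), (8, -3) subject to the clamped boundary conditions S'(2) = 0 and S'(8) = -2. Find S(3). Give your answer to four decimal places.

With M_i denoting the second derivative at x_i, h_i = 2, 2, 2, and Δ_i = (y_(i+1) − y_i)/h_i = 2, 9/2, -6:
  2·M_0 + 8·M_1 + 2·M_2 = 6(Δ_1 - Δ_0) = 15
  2·M_1 + 8·M_2 + 2·M_3 = 6(Δ_2 - Δ_1) = -63
Clamped end conditions give two more equations: 2h_0·M_0 + h_0·M_1 = 6(Δ_0 - S'(2)) = 12 and h_2·M_2 + 2h_2·M_3 = 6(S'(8) - Δ_2) = 24.
Forward elimination and back-substitution give M_0 = 19/30, M_1 = 71/15, M_2 = -181/15, M_3 = 361/30.
On [2, 4], S(x) = -4 + 0·(x - 2) + 19/60·(x - 2)² + 41/120·(x - 2)³.
With (x - 2) = 1: S(3) = -401/120.

-3.3417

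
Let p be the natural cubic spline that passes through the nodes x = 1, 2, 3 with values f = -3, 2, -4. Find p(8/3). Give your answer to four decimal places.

Let M_i = p''(x_i). Step sizes h_i = 1, 1; slopes of the chords Δ_i = (y_(i+1) - y_i)/h_i = 5, -6.
  1·M_0 + 4·M_1 + 1·M_2 = 6(Δ_1 - Δ_0) = -66
Natural end conditions: M_0 = M_2 = 0.
Solving: M_0 = 0, M_1 = -33/2, M_2 = 0.
On [2, 3], p(x) = 2 - 1/2·(x - 2) - 33/4·(x - 2)² + 11/4·(x - 2)³.
With (x - 2) = 2/3: p(8/3) = -32/27.

-1.1852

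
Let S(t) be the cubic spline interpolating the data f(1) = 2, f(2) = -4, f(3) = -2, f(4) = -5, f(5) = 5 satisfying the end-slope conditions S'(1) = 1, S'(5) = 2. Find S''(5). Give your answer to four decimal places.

Write m_i for S''(x_i). With h_i = 1, 1, 1, 1 and divided differences Δ_i = -6, 2, -3, 10, the continuity of S' gives the tridiagonal system
  1·m_0 + 4·m_1 + 1·m_2 = 6(Δ_1 - Δ_0) = 48
  1·m_1 + 4·m_2 + 1·m_3 = 6(Δ_2 - Δ_1) = -30
  1·m_2 + 4·m_3 + 1·m_4 = 6(Δ_3 - Δ_2) = 78
Clamped end conditions give two more equations: 2h_0·m_0 + h_0·m_1 = 6(Δ_0 - S'(1)) = -42 and h_3·m_3 + 2h_3·m_4 = 6(S'(5) - Δ_3) = -48.
Solving: m_0 = -239/7, m_1 = 184/7, m_2 = -23, m_3 = 250/7, m_4 = -293/7.

-41.8571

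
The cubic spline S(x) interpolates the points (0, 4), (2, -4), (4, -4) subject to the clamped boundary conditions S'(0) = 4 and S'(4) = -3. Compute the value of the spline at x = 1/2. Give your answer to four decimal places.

4.1797

With σ_i denoting the second derivative at x_i, h_i = 2, 2, and Δ_i = (y_(i+1) − y_i)/h_i = -4, 0:
  2·σ_0 + 8·σ_1 + 2·σ_2 = 6(Δ_1 - Δ_0) = 24
Clamped end conditions give two more equations: 2h_0·σ_0 + h_0·σ_1 = 6(Δ_0 - S'(0)) = -48 and h_1·σ_1 + 2h_1·σ_2 = 6(S'(4) - Δ_1) = -18.
Forward elimination and back-substitution give σ_0 = -67/4, σ_1 = 19/2, σ_2 = -37/4.
On [0, 2], S(x) = 4 + 4·x - 67/8·x² + 35/16·x³.
With x = 1/2: S(1/2) = 535/128.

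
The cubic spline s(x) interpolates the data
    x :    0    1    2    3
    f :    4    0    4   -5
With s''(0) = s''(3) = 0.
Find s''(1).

18

Put M_i = s'' at the i-th knot. Here h = (1, 1, 1) and Δ = (-4, 4, -9), so the interior equations h_(i-1)·M_(i-1) + 2(h_(i-1)+h_i)·M_i + h_i·M_(i+1) = 6(Δ_i − Δ_(i-1)) read
  1·M_0 + 4·M_1 + 1·M_2 = 6(Δ_1 - Δ_0) = 48
  1·M_1 + 4·M_2 + 1·M_3 = 6(Δ_2 - Δ_1) = -78
Natural end conditions: M_0 = M_3 = 0.
Hence M_0 = 0, M_1 = 18, M_2 = -24, M_3 = 0.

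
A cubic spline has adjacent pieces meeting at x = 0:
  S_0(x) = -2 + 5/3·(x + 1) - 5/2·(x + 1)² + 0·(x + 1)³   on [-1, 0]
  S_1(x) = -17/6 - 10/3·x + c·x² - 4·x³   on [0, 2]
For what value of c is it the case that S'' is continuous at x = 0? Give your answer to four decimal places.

S_0''(x) = -5 + 0·(x + 1), so S_0''(0) = -5. On the right, S_1''(0) = 2c, so c = -5/2.

-2.5000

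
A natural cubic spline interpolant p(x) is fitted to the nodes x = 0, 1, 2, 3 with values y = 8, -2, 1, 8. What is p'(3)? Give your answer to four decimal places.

Let σ_i = p''(x_i). Step sizes h_i = 1, 1, 1; slopes of the chords Δ_i = (y_(i+1) - y_i)/h_i = -10, 3, 7.
  1·σ_0 + 4·σ_1 + 1·σ_2 = 6(Δ_1 - Δ_0) = 78
  1·σ_1 + 4·σ_2 + 1·σ_3 = 6(Δ_2 - Δ_1) = 24
Natural end conditions: σ_0 = σ_3 = 0.
Solving the tridiagonal system: σ_0 = 0, σ_1 = 96/5, σ_2 = 6/5, σ_3 = 0.
On [2, 3], p'(x) = b_2 + 2c_2·(x - 2) + 3d_2·(x - 2)² with b_2 = Δ_2 - h_2(2σ_2 + σ_3)/6 = 33/5, c_2 = σ_2/2 = 3/5, d_2 = (σ_3 - σ_2)/(6h_2) = -1/5. So p'(3) = 36/5.

7.2000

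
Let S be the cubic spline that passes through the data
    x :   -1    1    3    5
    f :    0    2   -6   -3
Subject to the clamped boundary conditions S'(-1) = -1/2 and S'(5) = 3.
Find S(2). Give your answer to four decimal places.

-1.8333

Put M_i = S'' at the i-th knot. Here h = (2, 2, 2) and Δ = (1, -4, 3/2), so the interior equations h_(i-1)·M_(i-1) + 2(h_(i-1)+h_i)·M_i + h_i·M_(i+1) = 6(Δ_i − Δ_(i-1)) read
  2·M_0 + 8·M_1 + 2·M_2 = 6(Δ_1 - Δ_0) = -30
  2·M_1 + 8·M_2 + 2·M_3 = 6(Δ_2 - Δ_1) = 33
Clamped end conditions give two more equations: 2h_0·M_0 + h_0·M_1 = 6(Δ_0 - S'(-1)) = 9 and h_2·M_2 + 2h_2·M_3 = 6(S'(5) - Δ_2) = 9.
Solving the tridiagonal system: M_0 = 167/30, M_1 = -199/30, M_2 = 179/30, M_3 = -11/15.
On [1, 3], S(x) = 2 - 47/30·(x - 1) - 199/60·(x - 1)² + 21/20·(x - 1)³.
With (x - 1) = 1: S(2) = -11/6.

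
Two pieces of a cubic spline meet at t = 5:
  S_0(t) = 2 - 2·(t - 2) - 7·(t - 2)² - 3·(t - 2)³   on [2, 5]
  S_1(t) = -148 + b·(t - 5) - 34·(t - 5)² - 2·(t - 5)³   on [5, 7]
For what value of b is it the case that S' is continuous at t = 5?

-125

S_0'(t) = -2 - 14·(t - 2) - 9·(t - 2)², so S_0'(5) = -125. On the right, S_1'(5) = b, so b = -125.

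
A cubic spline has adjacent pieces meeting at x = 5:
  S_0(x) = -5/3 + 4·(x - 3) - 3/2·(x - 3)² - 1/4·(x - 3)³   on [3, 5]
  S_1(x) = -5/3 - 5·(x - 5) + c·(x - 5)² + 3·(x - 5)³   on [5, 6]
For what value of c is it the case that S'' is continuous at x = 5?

S_0''(x) = -3 - 3/2·(x - 3), so S_0''(5) = -6. On the right, S_1''(5) = 2c, so c = -3.

-3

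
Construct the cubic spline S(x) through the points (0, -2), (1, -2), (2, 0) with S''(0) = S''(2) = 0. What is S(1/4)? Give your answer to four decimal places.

-2.1172

Write σ_i for S''(x_i). With h_i = 1, 1 and divided differences Δ_i = 0, 2, the continuity of S' gives the tridiagonal system
  1·σ_0 + 4·σ_1 + 1·σ_2 = 6(Δ_1 - Δ_0) = 12
Natural end conditions: σ_0 = σ_2 = 0.
Solving the tridiagonal system: σ_0 = 0, σ_1 = 3, σ_2 = 0.
On [0, 1], S(x) = -2 - 1/2·x + 0·x² + 1/2·x³.
With x = 1/4: S(1/4) = -271/128.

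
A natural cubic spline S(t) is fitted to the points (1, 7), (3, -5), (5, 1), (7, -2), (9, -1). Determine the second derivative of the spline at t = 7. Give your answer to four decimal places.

Write M_i for S''(x_i). With h_i = 2, 2, 2, 2 and divided differences Δ_i = -6, 3, -3/2, 1/2, the continuity of S' gives the tridiagonal system
  2·M_0 + 8·M_1 + 2·M_2 = 6(Δ_1 - Δ_0) = 54
  2·M_1 + 8·M_2 + 2·M_3 = 6(Δ_2 - Δ_1) = -27
  2·M_2 + 8·M_3 + 2·M_4 = 6(Δ_3 - Δ_2) = 12
Natural end conditions: M_0 = M_4 = 0.
Solving: M_0 = 0, M_1 = 465/56, M_2 = -87/14, M_3 = 171/56, M_4 = 0.

3.0536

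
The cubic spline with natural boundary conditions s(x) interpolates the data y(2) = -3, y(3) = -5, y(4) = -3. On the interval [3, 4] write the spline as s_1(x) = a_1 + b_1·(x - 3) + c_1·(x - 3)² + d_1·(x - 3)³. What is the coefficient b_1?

0

Write M_i for s''(x_i). With h_i = 1, 1 and divided differences Δ_i = -2, 2, the continuity of s' gives the tridiagonal system
  1·M_0 + 4·M_1 + 1·M_2 = 6(Δ_1 - Δ_0) = 24
Natural end conditions: M_0 = M_2 = 0.
Hence M_0 = 0, M_1 = 6, M_2 = 0.
On [3, 4], with s_1(x) = a_1 + b_1·(x - 3) + c_1·(x - 3)² + d_1·(x - 3)³: c_1 = M_1/2 = 3, d_1 = (M_2 - M_1)/(6h_1) = -1, b_1 = Δ_1 - h_1(2M_1 + M_2)/6 = 0.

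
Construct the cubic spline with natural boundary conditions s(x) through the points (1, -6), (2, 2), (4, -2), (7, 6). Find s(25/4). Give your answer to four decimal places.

Let M_i = s''(x_i). Step sizes h_i = 1, 2, 3; slopes of the chords Δ_i = (y_(i+1) - y_i)/h_i = 8, -2, 8/3.
  1·M_0 + 6·M_1 + 2·M_2 = 6(Δ_1 - Δ_0) = -60
  2·M_1 + 10·M_2 + 3·M_3 = 6(Δ_2 - Δ_1) = 28
Natural end conditions: M_0 = M_3 = 0.
Forward elimination and back-substitution give M_0 = 0, M_1 = -82/7, M_2 = 36/7, M_3 = 0.
On [4, 7], s(x) = -2 - 52/21·(x - 4) + 18/7·(x - 4)² - 2/7·(x - 4)³.
With (x - 4) = 9/4: s(25/4) = 491/224.

2.1920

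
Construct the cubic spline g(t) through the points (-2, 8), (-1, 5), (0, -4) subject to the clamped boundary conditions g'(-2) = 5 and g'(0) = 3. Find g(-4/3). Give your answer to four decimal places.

Write M_i for g''(x_i). With h_i = 1, 1 and divided differences Δ_i = -3, -9, the continuity of g' gives the tridiagonal system
  1·M_0 + 4·M_1 + 1·M_2 = 6(Δ_1 - Δ_0) = -36
Clamped end conditions give two more equations: 2h_0·M_0 + h_0·M_1 = 6(Δ_0 - g'(-2)) = -48 and h_1·M_1 + 2h_1·M_2 = 6(g'(0) - Δ_1) = 72.
Solving: M_0 = -16, M_1 = -16, M_2 = 44.
On [-2, -1], g(t) = 8 + 5·(t + 2) - 8·(t + 2)² + 0·(t + 2)³.
With (t + 2) = 2/3: g(-4/3) = 70/9.

7.7778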